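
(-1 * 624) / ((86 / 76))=-23712 / 43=-551.44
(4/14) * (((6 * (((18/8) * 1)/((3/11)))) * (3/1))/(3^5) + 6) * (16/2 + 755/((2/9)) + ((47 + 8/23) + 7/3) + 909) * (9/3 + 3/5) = 10238369/345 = 29676.43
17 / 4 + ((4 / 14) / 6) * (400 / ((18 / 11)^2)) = 77317 / 6804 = 11.36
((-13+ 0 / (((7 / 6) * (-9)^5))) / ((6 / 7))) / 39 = -7 / 18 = -0.39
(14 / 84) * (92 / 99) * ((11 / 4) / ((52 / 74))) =851 / 1404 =0.61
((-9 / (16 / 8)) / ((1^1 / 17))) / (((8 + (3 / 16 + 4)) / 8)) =-3264 / 65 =-50.22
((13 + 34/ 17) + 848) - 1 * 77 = 786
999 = 999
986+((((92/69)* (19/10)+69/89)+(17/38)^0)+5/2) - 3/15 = 530053/534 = 992.61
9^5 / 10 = 59049 / 10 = 5904.90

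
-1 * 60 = -60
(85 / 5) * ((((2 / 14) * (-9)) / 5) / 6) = -0.73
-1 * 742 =-742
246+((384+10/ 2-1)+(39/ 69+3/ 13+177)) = 242727/ 299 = 811.80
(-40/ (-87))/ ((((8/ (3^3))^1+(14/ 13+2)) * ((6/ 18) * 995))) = 351/ 854108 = 0.00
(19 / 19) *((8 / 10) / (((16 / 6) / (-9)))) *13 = -351 / 10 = -35.10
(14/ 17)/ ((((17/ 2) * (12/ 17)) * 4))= 7/ 204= 0.03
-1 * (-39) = 39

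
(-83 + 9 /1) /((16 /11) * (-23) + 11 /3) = 2442 /983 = 2.48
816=816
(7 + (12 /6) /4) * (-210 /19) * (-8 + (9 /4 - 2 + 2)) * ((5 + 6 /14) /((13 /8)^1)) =20700 /13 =1592.31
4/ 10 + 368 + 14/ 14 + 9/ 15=370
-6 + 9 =3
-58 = -58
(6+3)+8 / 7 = 71 / 7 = 10.14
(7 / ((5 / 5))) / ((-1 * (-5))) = 7 / 5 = 1.40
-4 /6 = -2 /3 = -0.67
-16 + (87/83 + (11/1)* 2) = 585/83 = 7.05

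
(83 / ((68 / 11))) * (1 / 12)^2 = 913 / 9792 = 0.09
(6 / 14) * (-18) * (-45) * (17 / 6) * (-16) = -110160 / 7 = -15737.14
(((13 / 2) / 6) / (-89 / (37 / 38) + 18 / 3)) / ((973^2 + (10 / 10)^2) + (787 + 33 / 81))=-4329 / 323368740800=-0.00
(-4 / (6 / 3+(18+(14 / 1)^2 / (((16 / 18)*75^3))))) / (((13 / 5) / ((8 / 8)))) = -1875000 / 24375637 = -0.08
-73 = -73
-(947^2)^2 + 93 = -804266382388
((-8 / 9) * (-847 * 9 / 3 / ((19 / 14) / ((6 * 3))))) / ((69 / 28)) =5312384 / 437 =12156.49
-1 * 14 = -14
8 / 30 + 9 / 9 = 1.27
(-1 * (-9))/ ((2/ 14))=63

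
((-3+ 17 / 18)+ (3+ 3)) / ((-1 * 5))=-71 / 90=-0.79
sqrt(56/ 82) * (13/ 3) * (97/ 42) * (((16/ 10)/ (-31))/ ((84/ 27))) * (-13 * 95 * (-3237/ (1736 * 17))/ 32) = -1008218679 * sqrt(287)/ 29407645568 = -0.58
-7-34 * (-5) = 163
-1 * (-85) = 85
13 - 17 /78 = 997 /78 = 12.78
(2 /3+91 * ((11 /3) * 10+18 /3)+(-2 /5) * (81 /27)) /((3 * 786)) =29116 /17685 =1.65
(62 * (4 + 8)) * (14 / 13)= 10416 / 13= 801.23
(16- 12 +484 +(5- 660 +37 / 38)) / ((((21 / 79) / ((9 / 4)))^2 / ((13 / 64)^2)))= -59888567349 / 122028032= -490.78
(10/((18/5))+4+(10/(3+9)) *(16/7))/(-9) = -547/567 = -0.96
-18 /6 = -3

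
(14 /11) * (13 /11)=182 /121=1.50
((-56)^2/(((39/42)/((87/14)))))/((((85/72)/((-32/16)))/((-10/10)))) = 39287808/1105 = 35554.58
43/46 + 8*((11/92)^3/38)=3458875/3698768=0.94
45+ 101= 146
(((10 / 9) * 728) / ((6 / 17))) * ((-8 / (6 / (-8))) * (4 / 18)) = 3960320 / 729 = 5432.54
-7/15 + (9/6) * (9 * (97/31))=38851/930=41.78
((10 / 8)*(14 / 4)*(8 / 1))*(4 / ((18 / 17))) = 1190 / 9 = 132.22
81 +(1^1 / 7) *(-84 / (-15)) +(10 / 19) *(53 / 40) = 31349 / 380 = 82.50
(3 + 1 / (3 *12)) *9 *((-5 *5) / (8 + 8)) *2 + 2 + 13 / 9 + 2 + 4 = -21805 / 288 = -75.71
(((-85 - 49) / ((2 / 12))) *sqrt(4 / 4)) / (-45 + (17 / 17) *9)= 67 / 3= 22.33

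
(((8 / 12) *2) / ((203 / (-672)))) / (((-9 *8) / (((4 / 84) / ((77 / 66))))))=32 / 12789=0.00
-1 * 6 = -6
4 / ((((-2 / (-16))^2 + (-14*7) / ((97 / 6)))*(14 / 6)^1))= -74496 / 262745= -0.28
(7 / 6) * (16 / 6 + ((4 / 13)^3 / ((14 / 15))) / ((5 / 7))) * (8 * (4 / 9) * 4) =8003072 / 177957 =44.97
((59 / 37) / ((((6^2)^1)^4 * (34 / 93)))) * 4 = 1829 / 176079744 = 0.00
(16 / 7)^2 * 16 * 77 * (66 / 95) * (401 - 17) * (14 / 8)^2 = 499580928 / 95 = 5258746.61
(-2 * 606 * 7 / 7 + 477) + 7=-728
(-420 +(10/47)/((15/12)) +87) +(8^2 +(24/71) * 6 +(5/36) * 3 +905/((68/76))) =507215557/680748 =745.09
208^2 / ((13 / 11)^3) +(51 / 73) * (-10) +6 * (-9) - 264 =24565316 / 949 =25885.48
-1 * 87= -87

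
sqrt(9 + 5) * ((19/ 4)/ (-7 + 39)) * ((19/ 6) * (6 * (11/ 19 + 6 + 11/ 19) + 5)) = 17309 * sqrt(14)/ 768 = 84.33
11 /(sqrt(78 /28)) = 11 * sqrt(546) /39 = 6.59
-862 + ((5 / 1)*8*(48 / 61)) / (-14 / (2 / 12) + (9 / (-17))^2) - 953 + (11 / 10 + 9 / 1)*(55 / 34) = -12036864893 / 6690724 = -1799.04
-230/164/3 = -0.47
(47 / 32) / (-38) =-47 / 1216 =-0.04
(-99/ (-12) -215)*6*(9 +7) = -19848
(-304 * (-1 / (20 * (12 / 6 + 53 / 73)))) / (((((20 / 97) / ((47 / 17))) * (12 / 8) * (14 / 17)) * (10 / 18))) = 108.94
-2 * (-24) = 48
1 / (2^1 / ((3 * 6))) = 9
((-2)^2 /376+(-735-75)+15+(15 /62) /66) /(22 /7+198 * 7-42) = -356754601 /604538440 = -0.59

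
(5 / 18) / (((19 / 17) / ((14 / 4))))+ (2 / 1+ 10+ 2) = 10171 / 684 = 14.87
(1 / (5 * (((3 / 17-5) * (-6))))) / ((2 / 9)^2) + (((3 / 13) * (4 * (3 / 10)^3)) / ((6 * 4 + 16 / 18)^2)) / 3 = 935715267 / 6685952000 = 0.14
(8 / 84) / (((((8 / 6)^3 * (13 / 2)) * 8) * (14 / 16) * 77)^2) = 243 / 175967407616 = 0.00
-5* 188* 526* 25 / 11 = -12361000 / 11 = -1123727.27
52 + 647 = 699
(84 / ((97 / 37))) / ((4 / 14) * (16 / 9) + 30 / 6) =195804 / 33659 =5.82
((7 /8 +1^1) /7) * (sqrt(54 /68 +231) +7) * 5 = 75 /8 +75 * sqrt(267954) /1904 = 29.77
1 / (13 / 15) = 15 / 13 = 1.15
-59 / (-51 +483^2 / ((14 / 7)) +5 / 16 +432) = -944 / 1872413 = -0.00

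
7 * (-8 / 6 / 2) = -14 / 3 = -4.67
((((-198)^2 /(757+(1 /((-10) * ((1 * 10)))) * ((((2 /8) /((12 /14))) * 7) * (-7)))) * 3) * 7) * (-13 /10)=-2568646080 /1817143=-1413.56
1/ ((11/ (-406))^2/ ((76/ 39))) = 2654.70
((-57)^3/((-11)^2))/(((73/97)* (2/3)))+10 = -53714503/17666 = -3040.56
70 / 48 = 35 / 24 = 1.46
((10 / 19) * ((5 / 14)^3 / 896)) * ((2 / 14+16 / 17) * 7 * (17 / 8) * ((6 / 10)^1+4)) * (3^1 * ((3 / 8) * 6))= 0.01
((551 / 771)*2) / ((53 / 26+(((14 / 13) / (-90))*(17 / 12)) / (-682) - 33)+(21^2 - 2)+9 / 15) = 1758659760 / 502798388491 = 0.00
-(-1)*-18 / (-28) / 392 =9 / 5488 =0.00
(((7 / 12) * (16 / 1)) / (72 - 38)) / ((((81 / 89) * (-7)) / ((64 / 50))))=-5696 / 103275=-0.06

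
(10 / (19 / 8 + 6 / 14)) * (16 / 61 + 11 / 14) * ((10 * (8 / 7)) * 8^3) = 1466368000 / 67039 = 21873.36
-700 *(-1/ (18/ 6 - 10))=-100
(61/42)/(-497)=-61/20874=-0.00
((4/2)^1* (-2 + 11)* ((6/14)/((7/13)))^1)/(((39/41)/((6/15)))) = 1476/245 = 6.02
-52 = -52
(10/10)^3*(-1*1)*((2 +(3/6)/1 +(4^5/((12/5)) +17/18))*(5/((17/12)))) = -77420/51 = -1518.04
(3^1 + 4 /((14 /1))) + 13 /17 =482 /119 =4.05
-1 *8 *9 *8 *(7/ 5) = -4032/ 5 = -806.40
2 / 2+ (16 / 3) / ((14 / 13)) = 125 / 21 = 5.95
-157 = -157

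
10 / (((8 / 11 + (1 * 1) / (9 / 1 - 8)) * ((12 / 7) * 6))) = 385 / 684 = 0.56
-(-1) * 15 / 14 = 15 / 14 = 1.07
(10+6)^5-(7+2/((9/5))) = 9437111/9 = 1048567.89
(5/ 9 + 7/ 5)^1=88/ 45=1.96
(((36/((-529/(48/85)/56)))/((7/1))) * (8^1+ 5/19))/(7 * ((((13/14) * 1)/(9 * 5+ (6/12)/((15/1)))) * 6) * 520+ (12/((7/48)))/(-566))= -5762522976/1021177227815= -0.01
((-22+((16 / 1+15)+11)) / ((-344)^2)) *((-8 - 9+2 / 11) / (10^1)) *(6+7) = -2405 / 650848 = -0.00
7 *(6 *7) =294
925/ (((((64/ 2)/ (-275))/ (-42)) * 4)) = 5341875/ 64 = 83466.80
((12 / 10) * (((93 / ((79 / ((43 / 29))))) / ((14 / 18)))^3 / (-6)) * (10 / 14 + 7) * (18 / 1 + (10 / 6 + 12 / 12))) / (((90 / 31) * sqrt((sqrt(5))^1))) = -89605594188254862 * 5^(3 / 4) / 3608921542321375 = -83.02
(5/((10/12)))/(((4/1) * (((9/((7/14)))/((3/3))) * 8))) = 1/96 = 0.01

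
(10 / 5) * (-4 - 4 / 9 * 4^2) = -22.22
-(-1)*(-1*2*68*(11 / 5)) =-1496 / 5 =-299.20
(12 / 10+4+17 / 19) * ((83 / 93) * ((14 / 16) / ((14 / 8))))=16019 / 5890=2.72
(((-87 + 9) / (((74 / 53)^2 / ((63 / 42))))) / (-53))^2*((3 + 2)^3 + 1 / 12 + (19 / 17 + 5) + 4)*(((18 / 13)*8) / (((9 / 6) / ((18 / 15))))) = 244743616611 / 159303685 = 1536.33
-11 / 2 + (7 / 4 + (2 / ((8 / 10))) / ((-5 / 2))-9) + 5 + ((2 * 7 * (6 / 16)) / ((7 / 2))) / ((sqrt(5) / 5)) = -5.40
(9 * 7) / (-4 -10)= -9 / 2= -4.50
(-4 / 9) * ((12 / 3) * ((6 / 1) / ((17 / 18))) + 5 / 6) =-11.66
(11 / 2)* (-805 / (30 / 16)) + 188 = -6520 / 3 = -2173.33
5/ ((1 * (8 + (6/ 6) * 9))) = 5/ 17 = 0.29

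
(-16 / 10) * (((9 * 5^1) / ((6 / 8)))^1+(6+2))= -544 / 5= -108.80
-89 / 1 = -89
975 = 975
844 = 844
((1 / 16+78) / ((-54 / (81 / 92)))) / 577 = -3747 / 1698688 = -0.00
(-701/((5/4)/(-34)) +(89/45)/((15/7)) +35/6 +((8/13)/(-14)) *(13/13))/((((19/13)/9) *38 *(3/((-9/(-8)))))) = 2343230131/2021600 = 1159.10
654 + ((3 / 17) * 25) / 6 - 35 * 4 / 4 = 21071 / 34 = 619.74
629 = 629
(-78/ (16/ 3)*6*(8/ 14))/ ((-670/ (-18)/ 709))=-2239731/ 2345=-955.11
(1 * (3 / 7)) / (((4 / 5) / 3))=45 / 28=1.61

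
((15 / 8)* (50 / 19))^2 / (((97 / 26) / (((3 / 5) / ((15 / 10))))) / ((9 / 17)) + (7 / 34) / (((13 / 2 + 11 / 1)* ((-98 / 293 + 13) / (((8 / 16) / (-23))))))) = 39789168046875 / 28792131475124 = 1.38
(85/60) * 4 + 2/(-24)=67/12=5.58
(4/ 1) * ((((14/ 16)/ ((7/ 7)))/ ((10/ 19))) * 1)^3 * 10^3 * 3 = 7057911/ 128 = 55139.93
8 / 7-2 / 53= 410 / 371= 1.11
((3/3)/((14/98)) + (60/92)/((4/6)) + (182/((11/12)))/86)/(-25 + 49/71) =-15891433/37554308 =-0.42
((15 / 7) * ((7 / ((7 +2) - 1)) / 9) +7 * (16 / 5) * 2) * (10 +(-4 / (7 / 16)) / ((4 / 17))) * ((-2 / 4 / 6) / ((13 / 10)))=83.26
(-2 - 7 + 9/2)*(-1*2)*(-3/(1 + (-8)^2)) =-27/65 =-0.42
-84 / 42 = -2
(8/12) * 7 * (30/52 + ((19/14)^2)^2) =1982293/107016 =18.52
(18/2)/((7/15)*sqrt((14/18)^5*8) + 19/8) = 18175282200/4374601009- 1440270720*sqrt(14)/4374601009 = 2.92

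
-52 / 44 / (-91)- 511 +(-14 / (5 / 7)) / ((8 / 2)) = -397233 / 770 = -515.89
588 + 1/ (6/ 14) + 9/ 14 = 24821/ 42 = 590.98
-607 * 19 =-11533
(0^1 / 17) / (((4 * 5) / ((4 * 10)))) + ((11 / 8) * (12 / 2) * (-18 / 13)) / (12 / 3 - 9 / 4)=-594 / 91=-6.53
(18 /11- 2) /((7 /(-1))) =4 /77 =0.05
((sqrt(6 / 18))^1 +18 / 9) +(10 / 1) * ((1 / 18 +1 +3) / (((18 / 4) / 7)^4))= sqrt(3) / 3 +14139938 / 59049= 240.04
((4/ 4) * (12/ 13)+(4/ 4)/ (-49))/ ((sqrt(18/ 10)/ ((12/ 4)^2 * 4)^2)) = 248400 * sqrt(5)/ 637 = 871.96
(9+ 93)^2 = 10404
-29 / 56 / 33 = -29 / 1848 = -0.02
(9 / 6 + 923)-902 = 45 / 2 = 22.50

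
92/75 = 1.23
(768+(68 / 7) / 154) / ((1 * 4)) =206993 / 1078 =192.02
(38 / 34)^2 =361 / 289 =1.25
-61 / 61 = -1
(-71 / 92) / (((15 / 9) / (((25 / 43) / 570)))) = -71 / 150328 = -0.00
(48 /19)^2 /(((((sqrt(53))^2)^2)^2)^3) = 2304 /177344464436678141825401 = 0.00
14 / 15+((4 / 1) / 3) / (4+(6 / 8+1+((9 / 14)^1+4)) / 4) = 11018 / 9405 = 1.17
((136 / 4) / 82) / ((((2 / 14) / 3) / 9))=3213 / 41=78.37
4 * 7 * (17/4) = 119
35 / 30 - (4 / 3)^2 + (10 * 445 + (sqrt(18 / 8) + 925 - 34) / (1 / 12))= 272869 / 18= 15159.39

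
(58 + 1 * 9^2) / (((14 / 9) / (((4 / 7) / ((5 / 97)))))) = 990.59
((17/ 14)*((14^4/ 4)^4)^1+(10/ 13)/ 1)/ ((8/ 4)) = 67149509996633797/ 13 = 5165346922817984.38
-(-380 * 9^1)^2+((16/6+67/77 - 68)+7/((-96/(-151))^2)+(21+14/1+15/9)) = -8300147160373/709632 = -11696410.48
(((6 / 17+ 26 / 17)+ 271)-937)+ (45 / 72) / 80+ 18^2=-740079 / 2176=-340.11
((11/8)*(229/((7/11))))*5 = 138545/56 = 2474.02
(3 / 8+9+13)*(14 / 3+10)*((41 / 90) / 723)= 80729 / 390420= 0.21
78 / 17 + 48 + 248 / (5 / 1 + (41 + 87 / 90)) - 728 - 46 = -17153496 / 23953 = -716.13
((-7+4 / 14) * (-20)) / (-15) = -188 / 21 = -8.95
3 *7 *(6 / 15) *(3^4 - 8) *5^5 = 1916250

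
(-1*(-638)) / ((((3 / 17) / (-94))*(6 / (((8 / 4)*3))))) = -1019524 / 3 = -339841.33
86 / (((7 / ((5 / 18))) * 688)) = 5 / 1008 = 0.00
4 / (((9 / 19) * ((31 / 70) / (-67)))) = -356440 / 279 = -1277.56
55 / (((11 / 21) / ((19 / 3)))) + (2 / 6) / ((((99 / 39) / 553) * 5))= 336364 / 495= 679.52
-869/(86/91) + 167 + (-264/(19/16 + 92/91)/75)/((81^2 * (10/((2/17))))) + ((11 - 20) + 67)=-242330013582103/348915620250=-694.52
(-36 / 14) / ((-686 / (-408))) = -3672 / 2401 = -1.53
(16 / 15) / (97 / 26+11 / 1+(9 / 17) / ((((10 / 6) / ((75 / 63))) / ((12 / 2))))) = 49504 / 788955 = 0.06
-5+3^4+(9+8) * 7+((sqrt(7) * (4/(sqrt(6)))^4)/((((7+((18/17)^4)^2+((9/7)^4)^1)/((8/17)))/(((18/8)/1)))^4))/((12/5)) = 1144760713745139081766718049564089378092760123218815 * sqrt(7)/5033932833648539756183740453687785876085854864714078736+195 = 195.00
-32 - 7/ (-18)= -569/ 18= -31.61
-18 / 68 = -9 / 34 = -0.26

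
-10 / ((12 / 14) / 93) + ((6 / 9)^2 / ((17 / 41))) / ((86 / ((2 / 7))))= -49967341 / 46053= -1085.00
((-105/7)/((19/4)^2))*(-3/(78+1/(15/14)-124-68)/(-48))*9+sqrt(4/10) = 2025/612256+sqrt(10)/5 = 0.64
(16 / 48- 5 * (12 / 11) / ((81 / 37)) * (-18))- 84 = -427 / 11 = -38.82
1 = 1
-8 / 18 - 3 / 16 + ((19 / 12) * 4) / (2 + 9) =-0.06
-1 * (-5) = 5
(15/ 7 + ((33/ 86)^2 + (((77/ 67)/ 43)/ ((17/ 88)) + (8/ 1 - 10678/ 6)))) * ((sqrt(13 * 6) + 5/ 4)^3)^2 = -11863348208935282387/ 10814963712 - 371589064357818195 * sqrt(78)/ 4313110528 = -1857824406.52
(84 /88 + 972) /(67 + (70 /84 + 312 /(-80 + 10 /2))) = 1605375 /105061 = 15.28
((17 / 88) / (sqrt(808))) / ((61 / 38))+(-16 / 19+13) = 323*sqrt(202) / 1084336+231 / 19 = 12.16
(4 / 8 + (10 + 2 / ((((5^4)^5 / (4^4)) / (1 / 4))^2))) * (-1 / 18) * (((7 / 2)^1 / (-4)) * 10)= 1336957211606204509735107536563 / 261934474110603332519531250000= 5.10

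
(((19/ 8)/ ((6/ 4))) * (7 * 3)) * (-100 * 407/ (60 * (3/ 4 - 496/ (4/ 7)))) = 270655/ 10407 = 26.01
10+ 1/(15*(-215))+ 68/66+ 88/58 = 12908281/1028775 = 12.55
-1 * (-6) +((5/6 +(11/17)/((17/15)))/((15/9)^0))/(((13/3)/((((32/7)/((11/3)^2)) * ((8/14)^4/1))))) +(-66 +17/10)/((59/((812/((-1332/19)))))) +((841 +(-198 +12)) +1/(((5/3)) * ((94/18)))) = 9506911370893869455/14110450000869222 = 673.75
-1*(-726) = 726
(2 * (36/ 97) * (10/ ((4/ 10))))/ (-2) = -900/ 97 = -9.28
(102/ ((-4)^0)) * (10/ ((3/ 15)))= 5100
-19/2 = -9.50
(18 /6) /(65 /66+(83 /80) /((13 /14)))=51480 /36073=1.43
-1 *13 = -13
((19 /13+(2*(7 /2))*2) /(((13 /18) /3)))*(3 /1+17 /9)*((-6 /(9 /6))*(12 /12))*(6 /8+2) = -583704 /169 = -3453.87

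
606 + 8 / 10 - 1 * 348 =1294 / 5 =258.80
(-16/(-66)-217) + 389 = 5684/33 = 172.24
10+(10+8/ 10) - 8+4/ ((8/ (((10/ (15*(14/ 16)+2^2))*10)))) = 10768/ 685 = 15.72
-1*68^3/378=-157216/189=-831.83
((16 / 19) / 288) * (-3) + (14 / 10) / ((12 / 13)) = 573 / 380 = 1.51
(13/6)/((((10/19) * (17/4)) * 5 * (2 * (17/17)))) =0.10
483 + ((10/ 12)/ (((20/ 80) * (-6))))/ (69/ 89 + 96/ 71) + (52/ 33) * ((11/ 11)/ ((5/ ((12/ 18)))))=3213680002/ 6654285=482.95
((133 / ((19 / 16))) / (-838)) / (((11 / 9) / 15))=-1.64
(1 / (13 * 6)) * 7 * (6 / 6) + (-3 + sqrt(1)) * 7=-1085 / 78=-13.91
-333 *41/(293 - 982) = 13653/689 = 19.82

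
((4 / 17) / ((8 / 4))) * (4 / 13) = 8 / 221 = 0.04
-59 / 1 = -59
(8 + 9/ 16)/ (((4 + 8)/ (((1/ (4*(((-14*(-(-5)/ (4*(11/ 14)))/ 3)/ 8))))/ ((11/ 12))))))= -411/ 1960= -0.21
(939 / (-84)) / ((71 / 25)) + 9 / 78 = -98743 / 25844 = -3.82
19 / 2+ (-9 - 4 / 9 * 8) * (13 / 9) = -1399 / 162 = -8.64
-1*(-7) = 7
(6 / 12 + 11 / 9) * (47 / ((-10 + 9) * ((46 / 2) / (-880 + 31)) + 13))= 412331 / 66360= 6.21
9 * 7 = 63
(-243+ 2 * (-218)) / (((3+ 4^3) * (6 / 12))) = -1358 / 67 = -20.27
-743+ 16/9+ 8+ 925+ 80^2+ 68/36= 6593.67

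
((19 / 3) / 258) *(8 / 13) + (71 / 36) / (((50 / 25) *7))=43945 / 281736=0.16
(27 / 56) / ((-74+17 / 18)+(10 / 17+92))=4131 / 167356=0.02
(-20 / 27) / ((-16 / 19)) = 95 / 108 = 0.88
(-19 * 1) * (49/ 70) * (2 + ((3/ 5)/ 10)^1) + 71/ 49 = -635751/ 24500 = -25.95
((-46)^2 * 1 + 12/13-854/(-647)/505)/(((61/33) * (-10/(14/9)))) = -692365389254/3886512825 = -178.15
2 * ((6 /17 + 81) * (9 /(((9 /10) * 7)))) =27660 /119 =232.44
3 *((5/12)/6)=5/24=0.21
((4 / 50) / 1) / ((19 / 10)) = 4 / 95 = 0.04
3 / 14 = 0.21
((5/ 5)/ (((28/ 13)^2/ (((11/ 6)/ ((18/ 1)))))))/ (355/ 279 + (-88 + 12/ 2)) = -0.00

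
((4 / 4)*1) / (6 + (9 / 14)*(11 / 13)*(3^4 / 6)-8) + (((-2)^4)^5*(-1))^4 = 2351360719150453744803512684 / 1945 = 1208925819614629174706176.00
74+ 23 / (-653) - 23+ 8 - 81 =-14389 / 653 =-22.04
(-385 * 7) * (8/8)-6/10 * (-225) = -2560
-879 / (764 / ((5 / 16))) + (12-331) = -3903851 / 12224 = -319.36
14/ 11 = 1.27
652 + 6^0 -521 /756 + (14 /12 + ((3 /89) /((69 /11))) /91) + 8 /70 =653.59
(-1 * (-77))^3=456533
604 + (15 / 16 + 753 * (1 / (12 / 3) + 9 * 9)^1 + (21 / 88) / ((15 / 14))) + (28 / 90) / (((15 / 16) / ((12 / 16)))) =2446751701 / 39600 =61786.66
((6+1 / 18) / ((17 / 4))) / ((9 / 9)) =218 / 153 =1.42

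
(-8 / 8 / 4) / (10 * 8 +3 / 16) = -4 / 1283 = -0.00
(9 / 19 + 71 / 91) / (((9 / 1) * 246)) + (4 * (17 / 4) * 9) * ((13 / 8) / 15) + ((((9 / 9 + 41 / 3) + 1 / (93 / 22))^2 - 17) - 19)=14912159624149 / 73574275320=202.68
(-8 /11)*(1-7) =48 /11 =4.36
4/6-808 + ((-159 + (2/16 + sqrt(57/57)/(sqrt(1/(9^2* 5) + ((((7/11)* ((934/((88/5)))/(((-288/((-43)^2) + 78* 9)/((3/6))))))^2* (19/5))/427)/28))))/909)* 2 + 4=-803.64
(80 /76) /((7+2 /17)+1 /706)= 240040 /1623417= 0.15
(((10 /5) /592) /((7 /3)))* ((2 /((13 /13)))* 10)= 15 /518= 0.03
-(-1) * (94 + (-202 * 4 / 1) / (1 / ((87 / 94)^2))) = -1321292 / 2209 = -598.14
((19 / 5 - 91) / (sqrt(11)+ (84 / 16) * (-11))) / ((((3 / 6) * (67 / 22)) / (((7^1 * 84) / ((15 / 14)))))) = 76568576 * sqrt(11) / 8098625+ 4421835264 / 8098625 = 577.36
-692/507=-1.36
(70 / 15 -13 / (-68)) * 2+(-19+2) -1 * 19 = -2681 / 102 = -26.28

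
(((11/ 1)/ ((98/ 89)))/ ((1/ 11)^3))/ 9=1303049/ 882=1477.38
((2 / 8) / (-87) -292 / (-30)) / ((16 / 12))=7.30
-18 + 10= -8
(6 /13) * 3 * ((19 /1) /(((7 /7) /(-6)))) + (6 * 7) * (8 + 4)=346.15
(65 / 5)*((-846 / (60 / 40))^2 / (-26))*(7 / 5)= -1113336 / 5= -222667.20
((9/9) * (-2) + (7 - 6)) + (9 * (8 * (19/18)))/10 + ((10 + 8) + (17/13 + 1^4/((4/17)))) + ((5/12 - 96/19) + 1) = 98263/3705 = 26.52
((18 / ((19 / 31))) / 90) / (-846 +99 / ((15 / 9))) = -31 / 74727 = -0.00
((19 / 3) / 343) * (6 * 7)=38 / 49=0.78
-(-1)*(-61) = -61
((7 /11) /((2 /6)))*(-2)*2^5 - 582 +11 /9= -69593 /99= -702.96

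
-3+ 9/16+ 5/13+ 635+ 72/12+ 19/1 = 136853/208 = 657.95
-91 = -91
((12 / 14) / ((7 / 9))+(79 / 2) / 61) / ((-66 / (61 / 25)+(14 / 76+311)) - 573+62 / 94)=-9339887 / 1538542425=-0.01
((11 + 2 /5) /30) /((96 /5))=19 /960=0.02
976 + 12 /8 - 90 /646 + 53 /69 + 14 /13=567412505 /579462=979.21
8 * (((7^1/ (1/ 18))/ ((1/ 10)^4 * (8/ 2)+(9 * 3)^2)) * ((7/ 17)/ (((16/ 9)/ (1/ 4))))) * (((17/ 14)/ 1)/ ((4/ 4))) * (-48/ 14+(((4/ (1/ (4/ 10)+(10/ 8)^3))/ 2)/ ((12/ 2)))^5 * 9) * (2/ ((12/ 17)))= -5178280321736986/ 5482921877872785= -0.94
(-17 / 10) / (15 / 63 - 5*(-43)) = -357 / 45200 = -0.01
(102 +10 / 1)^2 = 12544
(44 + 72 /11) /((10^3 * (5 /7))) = 973 /13750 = 0.07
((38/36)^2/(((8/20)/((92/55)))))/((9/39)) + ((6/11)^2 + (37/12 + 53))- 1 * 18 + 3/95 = 654780001/11173140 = 58.60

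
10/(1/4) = 40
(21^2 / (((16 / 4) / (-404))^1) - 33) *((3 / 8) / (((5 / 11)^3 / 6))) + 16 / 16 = -266975723 / 250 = -1067902.89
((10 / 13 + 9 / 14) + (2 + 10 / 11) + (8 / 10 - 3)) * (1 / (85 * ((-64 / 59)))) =-73691 / 3203200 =-0.02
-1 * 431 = -431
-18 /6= -3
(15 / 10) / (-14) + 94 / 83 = 2383 / 2324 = 1.03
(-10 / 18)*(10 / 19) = -50 / 171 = -0.29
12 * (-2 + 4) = 24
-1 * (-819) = 819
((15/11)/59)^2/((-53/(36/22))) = -0.00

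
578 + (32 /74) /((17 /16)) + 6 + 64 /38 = 7004376 /11951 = 586.09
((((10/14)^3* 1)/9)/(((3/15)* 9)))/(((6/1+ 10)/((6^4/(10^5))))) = 0.00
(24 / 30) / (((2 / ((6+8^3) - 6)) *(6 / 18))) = 3072 / 5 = 614.40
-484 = -484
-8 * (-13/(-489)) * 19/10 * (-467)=461396/2445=188.71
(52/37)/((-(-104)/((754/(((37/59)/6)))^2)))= 35622075528/50653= 703256.97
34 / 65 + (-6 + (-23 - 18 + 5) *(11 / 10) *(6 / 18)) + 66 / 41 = -45484 / 2665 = -17.07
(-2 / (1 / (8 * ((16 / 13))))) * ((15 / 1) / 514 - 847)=55723904 / 3341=16678.81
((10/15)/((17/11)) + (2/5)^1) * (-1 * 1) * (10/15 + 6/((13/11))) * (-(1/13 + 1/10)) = 546112/646425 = 0.84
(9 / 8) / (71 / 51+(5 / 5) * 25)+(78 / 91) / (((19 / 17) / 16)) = 17634423 / 1432144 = 12.31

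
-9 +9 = 0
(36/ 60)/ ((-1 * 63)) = -0.01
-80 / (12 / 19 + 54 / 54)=-1520 / 31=-49.03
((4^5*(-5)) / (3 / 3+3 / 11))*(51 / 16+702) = -2836868.57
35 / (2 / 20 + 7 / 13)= 4550 / 83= 54.82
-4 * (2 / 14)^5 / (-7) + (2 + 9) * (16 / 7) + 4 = 3428632 / 117649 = 29.14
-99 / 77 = -9 / 7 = -1.29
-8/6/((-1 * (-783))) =-4/2349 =-0.00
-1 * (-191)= 191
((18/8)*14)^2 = 3969/4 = 992.25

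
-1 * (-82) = 82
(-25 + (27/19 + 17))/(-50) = 5/38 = 0.13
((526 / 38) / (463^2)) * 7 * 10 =18410 / 4073011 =0.00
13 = 13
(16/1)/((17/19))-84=-1124/17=-66.12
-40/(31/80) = -3200/31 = -103.23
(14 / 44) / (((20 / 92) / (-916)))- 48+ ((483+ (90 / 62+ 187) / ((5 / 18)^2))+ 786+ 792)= 26552323 / 8525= 3114.64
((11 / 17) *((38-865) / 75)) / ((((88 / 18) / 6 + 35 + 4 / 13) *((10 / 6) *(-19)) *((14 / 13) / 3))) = 124528833 / 7166804750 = 0.02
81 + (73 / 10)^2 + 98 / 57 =775253 / 5700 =136.01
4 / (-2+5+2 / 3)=12 / 11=1.09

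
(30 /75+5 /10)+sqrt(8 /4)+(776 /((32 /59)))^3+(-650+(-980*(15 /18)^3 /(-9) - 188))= sqrt(2)+227744239508509 /77760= 2928809665.88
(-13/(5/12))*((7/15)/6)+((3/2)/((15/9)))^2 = -97/60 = -1.62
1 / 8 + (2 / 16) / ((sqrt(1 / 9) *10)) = 13 / 80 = 0.16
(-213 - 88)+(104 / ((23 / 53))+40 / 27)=-37177 / 621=-59.87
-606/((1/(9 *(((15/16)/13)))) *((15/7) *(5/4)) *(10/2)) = -19089/650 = -29.37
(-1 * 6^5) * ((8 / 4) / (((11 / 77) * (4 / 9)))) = -244944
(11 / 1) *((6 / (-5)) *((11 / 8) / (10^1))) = -1.82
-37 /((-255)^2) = -37 /65025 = -0.00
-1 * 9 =-9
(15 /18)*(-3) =-5 /2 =-2.50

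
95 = 95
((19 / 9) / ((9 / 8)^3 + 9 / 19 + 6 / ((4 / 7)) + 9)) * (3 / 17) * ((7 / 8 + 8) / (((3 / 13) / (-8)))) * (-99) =1876599296 / 3538635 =530.32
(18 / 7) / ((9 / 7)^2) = 14 / 9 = 1.56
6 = 6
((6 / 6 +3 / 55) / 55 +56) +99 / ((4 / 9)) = 3373107 / 12100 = 278.77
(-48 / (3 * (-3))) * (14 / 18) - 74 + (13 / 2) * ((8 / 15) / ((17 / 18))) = -151886 / 2295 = -66.18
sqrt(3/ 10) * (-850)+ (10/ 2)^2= 25- 85 * sqrt(30)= -440.56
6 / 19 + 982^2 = 18322162 / 19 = 964324.32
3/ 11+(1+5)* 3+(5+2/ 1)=25.27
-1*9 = -9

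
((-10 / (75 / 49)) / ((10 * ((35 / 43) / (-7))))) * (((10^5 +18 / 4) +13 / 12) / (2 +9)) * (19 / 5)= 194110.23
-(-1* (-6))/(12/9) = -9/2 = -4.50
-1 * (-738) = 738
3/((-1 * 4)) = -3/4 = -0.75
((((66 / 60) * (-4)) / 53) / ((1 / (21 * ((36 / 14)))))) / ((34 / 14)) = -8316 / 4505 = -1.85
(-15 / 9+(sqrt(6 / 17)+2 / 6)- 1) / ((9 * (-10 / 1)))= 7 / 270- sqrt(102) / 1530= 0.02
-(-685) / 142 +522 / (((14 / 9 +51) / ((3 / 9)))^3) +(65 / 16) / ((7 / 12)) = 11.79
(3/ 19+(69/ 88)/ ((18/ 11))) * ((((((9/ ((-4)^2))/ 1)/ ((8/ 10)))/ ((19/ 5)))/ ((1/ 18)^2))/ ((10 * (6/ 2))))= 235305/ 184832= 1.27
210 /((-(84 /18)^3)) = -405 /196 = -2.07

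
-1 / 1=-1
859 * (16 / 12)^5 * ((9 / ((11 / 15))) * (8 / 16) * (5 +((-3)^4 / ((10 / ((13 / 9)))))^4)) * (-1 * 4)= -20609262251392 / 12375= -1665394929.41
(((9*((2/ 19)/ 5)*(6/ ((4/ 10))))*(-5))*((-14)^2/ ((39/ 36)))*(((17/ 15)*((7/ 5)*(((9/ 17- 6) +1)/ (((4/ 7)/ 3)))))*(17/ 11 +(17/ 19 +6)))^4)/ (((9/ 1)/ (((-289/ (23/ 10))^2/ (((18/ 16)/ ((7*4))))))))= -1095607531914047903.15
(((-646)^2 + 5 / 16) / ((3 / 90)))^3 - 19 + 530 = 1004684746636381200947507 / 512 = 1962274895774182033100.60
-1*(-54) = 54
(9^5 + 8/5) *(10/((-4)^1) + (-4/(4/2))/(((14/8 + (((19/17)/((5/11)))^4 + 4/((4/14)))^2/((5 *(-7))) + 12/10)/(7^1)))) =-7260909950610065846125827/53456977760270920718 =-135827.17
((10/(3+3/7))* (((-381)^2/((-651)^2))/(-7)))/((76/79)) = -6370955/42945168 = -0.15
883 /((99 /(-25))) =-22075 /99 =-222.98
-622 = -622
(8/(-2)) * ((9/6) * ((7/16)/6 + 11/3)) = -359/16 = -22.44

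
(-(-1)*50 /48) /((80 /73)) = 365 /384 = 0.95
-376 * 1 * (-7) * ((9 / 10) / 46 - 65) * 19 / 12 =-186848641 / 690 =-270795.13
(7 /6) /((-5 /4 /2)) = -28 /15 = -1.87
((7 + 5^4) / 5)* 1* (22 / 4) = 695.20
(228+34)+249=511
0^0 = 1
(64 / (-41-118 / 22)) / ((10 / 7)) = -1232 / 1275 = -0.97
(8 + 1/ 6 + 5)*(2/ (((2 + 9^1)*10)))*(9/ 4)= 237/ 440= 0.54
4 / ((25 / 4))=16 / 25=0.64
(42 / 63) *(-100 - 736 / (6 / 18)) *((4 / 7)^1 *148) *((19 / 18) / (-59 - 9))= 6490096 / 3213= 2019.95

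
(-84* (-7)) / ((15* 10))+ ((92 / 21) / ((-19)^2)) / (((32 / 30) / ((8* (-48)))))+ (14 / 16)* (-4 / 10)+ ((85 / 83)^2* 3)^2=109139897302119 / 11992717716700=9.10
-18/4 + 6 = 3/2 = 1.50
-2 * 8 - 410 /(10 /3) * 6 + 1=-753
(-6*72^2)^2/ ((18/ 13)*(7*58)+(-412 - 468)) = -3144241152/ 1033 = -3043795.89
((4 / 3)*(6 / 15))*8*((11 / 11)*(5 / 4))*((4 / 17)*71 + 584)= 54464 / 17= 3203.76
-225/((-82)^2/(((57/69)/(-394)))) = 4275/60932888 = 0.00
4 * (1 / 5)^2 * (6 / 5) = 24 / 125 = 0.19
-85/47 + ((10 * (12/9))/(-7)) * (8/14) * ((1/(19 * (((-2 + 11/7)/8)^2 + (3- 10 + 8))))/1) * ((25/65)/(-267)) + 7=30365247452/5848950861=5.19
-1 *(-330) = 330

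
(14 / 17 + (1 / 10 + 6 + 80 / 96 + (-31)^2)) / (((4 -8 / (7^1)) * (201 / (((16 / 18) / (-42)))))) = -247033 / 6919425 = -0.04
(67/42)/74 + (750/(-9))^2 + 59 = 65300317/9324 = 7003.47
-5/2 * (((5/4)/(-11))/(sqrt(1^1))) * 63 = 1575/88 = 17.90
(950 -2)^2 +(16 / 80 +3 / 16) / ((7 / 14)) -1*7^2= 35946231 / 40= 898655.78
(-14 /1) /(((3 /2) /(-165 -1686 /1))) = 17276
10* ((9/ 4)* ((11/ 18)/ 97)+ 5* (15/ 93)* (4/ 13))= 410165/ 156364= 2.62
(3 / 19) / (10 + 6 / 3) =1 / 76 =0.01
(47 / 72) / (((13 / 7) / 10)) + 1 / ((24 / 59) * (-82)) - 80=-5872681 / 76752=-76.52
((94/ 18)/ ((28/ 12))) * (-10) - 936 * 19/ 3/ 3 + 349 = -34637/ 21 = -1649.38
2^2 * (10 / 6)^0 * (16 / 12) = 16 / 3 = 5.33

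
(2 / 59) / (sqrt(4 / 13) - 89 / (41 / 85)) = -8064290 / 43894418859 - 6724* sqrt(13) / 43894418859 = -0.00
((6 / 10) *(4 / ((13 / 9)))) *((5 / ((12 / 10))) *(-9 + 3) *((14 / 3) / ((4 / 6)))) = -3780 / 13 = -290.77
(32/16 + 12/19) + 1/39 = 1969/741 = 2.66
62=62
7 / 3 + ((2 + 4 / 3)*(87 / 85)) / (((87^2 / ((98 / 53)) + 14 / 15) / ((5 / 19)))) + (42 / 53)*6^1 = 2191010802967 / 309103762539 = 7.09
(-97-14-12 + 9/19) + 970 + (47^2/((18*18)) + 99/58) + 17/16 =612023819/714096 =857.06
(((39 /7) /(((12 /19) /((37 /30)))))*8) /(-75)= -9139 /7875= -1.16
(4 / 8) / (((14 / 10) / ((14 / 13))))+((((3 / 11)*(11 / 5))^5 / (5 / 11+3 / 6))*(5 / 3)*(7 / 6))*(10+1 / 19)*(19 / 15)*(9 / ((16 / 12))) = 2274853 / 162500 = 14.00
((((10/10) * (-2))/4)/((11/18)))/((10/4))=-0.33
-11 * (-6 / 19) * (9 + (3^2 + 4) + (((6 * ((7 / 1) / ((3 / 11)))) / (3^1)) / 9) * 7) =215.11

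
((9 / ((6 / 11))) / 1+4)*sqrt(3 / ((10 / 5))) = 41*sqrt(6) / 4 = 25.11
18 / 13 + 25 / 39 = 79 / 39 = 2.03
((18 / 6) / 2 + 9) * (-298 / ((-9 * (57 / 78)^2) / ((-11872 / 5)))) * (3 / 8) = -1046320912 / 1805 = -579679.18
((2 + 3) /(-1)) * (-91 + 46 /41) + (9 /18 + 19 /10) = 92617 /205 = 451.79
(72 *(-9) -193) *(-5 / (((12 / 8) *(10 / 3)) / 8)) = 6728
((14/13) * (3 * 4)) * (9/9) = 168/13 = 12.92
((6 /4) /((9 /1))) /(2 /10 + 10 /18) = 0.22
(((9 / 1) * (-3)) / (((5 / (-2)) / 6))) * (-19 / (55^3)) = -6156 / 831875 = -0.01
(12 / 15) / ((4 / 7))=7 / 5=1.40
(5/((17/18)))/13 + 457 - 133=71694/221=324.41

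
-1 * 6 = -6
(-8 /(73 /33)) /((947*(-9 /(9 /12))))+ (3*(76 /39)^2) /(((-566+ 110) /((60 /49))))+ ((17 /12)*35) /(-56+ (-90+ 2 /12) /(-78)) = -5883910432733 /6297784394811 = -0.93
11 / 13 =0.85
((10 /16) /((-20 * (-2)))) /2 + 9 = 1153 /128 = 9.01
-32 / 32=-1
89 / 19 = 4.68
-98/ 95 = -1.03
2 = 2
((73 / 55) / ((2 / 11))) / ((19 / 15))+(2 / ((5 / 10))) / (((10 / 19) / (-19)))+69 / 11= -276641 / 2090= -132.36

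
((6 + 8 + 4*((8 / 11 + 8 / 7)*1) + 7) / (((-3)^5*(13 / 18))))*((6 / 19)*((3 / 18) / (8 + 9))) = -86 / 171171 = -0.00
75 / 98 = 0.77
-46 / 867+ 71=61511 / 867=70.95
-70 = -70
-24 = -24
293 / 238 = 1.23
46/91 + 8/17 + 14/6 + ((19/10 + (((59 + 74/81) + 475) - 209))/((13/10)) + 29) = 35646547/125307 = 284.47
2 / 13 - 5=-63 / 13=-4.85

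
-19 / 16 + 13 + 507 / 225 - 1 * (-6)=24079 / 1200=20.07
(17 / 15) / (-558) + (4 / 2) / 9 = 1843 / 8370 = 0.22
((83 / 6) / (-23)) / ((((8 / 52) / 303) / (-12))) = 326937 / 23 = 14214.65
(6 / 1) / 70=3 / 35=0.09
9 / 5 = 1.80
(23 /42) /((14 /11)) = 0.43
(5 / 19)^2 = 25 / 361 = 0.07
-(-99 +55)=44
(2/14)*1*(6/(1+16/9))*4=216/175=1.23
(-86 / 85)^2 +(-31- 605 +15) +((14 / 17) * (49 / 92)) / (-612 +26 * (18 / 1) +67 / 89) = -2626933383341 / 4237130150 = -619.98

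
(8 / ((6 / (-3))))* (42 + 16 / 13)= -2248 / 13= -172.92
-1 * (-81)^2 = -6561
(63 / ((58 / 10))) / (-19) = -315 / 551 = -0.57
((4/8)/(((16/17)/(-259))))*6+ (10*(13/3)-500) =-61547/48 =-1282.23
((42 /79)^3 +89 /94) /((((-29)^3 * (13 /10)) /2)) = -17532670 /253348583189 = -0.00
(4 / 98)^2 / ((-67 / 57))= -228 / 160867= -0.00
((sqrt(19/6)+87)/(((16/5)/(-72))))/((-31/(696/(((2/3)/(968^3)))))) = 3551058593280 * sqrt(114)/31+1853652585692160/31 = 61018306973230.93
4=4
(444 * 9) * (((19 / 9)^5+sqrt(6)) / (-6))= -183231326 / 6561-666 * sqrt(6)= -29558.71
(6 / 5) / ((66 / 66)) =6 / 5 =1.20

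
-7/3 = -2.33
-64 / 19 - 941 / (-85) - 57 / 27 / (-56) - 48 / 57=5614501 / 813960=6.90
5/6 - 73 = -72.17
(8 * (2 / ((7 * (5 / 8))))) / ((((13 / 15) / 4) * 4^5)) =3 / 182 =0.02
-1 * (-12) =12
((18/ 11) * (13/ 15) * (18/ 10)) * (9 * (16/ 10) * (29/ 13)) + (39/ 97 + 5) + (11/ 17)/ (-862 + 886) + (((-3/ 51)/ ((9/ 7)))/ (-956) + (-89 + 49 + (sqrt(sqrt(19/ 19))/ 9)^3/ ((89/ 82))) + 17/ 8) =3484752539496539/ 70318368425250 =49.56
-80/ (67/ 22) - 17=-2899/ 67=-43.27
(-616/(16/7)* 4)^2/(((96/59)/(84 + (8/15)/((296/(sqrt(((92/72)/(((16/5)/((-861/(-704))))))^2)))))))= 981945904680433/16367616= 59993214.94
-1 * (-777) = 777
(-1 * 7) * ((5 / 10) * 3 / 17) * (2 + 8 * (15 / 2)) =-651 / 17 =-38.29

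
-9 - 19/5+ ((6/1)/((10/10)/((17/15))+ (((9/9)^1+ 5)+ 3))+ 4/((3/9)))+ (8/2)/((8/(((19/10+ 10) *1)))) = 403/70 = 5.76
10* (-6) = -60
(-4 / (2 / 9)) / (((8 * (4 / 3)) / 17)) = -459 / 16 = -28.69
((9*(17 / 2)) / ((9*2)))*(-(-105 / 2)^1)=1785 / 8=223.12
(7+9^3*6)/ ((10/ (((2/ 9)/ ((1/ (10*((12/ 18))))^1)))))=17524/ 27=649.04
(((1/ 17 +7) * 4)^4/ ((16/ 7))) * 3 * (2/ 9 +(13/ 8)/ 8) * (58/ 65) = 343768320000/ 1085773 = 316611.59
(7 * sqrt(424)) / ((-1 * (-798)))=sqrt(106) / 57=0.18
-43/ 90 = -0.48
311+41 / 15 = 4706 / 15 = 313.73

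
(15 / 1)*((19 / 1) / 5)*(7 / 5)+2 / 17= 6793 / 85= 79.92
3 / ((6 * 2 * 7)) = 1 / 28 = 0.04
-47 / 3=-15.67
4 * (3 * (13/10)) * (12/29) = 936/145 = 6.46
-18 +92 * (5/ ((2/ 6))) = 1362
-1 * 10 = -10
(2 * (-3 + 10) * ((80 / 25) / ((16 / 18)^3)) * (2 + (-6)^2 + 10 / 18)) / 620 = 196749 / 49600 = 3.97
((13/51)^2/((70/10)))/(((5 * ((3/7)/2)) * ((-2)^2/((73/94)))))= 12337/7334820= 0.00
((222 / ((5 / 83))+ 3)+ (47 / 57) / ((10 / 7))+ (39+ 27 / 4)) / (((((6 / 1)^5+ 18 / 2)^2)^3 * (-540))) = -4257361 / 137040934849005344207568750000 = -0.00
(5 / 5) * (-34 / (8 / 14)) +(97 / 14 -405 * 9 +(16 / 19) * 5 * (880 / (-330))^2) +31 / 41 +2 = -179861012 / 49077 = -3664.87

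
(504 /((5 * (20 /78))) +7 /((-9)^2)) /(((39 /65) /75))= 3981215 /81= 49150.80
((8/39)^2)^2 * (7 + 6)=4096/177957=0.02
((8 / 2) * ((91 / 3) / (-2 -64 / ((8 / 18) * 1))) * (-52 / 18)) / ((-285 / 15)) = -4732 / 37449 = -0.13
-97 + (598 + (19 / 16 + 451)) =15251 / 16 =953.19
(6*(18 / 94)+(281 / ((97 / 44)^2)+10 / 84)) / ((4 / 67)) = 73528366837 / 74293464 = 989.70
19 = 19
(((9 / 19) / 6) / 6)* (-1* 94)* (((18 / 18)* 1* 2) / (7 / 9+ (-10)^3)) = 423 / 170867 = 0.00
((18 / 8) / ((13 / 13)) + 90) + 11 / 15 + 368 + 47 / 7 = 196433 / 420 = 467.70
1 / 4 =0.25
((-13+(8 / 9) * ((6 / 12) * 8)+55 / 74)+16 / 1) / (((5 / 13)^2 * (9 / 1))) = 821509 / 149850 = 5.48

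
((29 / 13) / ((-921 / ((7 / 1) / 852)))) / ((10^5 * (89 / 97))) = -19691 / 90788864400000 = -0.00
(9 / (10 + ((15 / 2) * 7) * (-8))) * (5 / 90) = -1 / 820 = -0.00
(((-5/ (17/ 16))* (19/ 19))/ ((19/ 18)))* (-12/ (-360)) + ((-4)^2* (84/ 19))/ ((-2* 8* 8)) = -453/ 646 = -0.70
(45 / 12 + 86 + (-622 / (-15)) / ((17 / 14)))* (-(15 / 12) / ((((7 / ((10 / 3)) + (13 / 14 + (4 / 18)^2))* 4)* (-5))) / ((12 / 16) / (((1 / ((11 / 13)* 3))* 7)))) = 241506447 / 26108192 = 9.25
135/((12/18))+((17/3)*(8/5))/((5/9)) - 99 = 5991/50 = 119.82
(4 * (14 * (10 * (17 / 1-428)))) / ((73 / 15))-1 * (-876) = -3388452 / 73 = -46417.15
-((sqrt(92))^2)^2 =-8464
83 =83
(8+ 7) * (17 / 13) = 255 / 13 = 19.62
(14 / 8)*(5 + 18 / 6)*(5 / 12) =35 / 6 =5.83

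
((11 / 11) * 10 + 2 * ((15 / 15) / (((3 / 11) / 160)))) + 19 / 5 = 17807 / 15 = 1187.13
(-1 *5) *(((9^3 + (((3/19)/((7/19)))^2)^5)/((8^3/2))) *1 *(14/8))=-24.92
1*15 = 15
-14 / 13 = -1.08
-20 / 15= -4 / 3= -1.33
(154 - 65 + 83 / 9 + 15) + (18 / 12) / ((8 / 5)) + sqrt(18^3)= 54* sqrt(2) + 16439 / 144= 190.53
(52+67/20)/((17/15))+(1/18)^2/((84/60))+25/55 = 5226698/106029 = 49.29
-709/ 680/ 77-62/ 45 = -131129/ 94248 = -1.39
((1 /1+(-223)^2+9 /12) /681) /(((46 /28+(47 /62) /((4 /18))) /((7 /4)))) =302164037 /11950188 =25.29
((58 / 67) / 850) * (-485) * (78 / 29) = -7566 / 5695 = -1.33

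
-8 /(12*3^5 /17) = -34 /729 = -0.05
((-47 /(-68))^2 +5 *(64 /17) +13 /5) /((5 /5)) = 506357 /23120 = 21.90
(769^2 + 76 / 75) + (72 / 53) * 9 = 2350712603 / 3975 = 591374.24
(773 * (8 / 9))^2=38241856 / 81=472121.68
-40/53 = -0.75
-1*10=-10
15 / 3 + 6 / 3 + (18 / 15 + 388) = 396.20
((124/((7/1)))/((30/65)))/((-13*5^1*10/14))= -0.83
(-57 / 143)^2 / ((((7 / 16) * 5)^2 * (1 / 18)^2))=269485056 / 25050025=10.76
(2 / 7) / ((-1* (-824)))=1 / 2884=0.00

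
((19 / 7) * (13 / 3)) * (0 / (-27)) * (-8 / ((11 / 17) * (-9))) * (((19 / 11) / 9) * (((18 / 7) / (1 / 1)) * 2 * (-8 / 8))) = 0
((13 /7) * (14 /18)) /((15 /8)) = 104 /135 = 0.77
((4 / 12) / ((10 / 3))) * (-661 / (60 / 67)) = -73.81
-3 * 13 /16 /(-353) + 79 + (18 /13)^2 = 77242991 /954512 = 80.92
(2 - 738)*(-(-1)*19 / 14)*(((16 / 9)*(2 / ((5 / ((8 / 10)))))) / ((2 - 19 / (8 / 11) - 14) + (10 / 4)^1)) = 376832 / 23625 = 15.95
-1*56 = -56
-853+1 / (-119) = -101508 / 119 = -853.01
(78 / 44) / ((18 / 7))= 91 / 132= 0.69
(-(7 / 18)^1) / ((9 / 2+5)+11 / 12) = -14 / 375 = -0.04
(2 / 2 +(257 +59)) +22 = 339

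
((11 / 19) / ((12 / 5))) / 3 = 55 / 684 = 0.08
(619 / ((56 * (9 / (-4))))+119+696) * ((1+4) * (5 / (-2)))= -2551775 / 252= -10126.09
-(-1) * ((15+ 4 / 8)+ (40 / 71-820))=-114159 / 142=-803.94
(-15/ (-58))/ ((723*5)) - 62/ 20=-108327/ 34945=-3.10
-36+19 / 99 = -3545 / 99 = -35.81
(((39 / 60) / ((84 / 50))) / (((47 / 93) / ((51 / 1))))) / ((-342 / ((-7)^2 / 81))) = -239785 / 3471984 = -0.07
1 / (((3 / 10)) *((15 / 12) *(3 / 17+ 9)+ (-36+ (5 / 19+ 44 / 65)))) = -104975 / 742887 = -0.14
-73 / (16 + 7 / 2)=-146 / 39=-3.74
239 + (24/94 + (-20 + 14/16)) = 82769/376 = 220.13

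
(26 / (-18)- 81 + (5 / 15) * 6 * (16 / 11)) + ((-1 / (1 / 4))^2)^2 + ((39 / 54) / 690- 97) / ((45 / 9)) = 157.06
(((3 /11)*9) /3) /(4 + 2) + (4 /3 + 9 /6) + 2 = 164 /33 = 4.97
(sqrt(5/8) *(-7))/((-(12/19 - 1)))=-19 *sqrt(10)/4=-15.02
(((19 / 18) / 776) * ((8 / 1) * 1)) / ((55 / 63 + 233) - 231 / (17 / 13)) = 2261 / 11890066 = 0.00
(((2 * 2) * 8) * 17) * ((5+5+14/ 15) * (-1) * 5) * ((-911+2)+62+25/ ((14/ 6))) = 522270464/ 21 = 24870022.10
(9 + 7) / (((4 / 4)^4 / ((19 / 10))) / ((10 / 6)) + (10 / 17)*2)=2584 / 241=10.72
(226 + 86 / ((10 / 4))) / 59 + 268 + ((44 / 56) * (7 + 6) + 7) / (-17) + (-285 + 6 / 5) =-870537 / 70210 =-12.40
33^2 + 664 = 1753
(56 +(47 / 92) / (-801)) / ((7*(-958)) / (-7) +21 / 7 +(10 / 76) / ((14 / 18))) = 0.06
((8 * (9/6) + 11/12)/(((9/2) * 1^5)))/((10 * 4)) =31/432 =0.07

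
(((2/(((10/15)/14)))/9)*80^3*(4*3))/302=14336000/151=94940.40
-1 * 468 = -468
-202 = -202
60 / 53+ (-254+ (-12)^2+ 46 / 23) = -5664 / 53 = -106.87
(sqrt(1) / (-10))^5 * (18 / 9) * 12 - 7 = -87503 / 12500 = -7.00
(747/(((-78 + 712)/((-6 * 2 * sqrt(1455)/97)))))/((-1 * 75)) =1494 * sqrt(1455)/768725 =0.07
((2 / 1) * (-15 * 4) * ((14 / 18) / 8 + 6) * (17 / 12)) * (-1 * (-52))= -485095 / 9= -53899.44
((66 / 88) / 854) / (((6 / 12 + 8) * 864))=1 / 8362368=0.00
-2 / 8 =-1 / 4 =-0.25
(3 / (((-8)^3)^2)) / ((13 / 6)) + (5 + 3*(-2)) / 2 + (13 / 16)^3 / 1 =61993 / 1703936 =0.04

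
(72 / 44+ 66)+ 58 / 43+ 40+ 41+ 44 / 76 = 1353120 / 8987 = 150.56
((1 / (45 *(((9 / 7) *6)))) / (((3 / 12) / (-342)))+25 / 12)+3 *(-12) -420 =-247243 / 540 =-457.86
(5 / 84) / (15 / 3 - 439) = -5 / 36456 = -0.00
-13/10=-1.30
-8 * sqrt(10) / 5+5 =-0.06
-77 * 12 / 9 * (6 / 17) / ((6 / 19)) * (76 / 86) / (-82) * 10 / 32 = 138985 / 359652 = 0.39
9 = 9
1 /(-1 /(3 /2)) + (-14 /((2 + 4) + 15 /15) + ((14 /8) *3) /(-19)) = -3.78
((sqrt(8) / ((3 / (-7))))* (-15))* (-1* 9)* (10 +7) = -10710* sqrt(2) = -15146.23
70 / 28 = 5 / 2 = 2.50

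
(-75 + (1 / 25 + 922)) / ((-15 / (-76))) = 1609376 / 375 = 4291.67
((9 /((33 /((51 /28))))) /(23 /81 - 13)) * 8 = -12393 /39655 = -0.31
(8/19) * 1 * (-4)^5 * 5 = -40960/19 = -2155.79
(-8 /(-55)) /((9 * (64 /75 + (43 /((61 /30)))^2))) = 37210 /1031626563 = 0.00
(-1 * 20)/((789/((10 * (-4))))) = 800/789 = 1.01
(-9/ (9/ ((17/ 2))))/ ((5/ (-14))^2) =-1666/ 25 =-66.64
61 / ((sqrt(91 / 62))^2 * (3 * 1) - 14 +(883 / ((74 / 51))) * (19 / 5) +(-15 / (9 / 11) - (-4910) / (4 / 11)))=2099010 / 543233261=0.00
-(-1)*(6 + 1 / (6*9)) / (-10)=-65 / 108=-0.60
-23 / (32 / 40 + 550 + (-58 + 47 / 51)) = -5865 / 125899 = -0.05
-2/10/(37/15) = -3/37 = -0.08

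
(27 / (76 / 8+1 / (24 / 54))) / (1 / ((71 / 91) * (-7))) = -7668 / 611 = -12.55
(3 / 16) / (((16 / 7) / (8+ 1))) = 0.74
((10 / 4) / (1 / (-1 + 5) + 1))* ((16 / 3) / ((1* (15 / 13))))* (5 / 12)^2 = 130 / 81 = 1.60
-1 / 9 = -0.11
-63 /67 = -0.94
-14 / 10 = -7 / 5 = -1.40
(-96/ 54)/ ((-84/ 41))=164/ 189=0.87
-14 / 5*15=-42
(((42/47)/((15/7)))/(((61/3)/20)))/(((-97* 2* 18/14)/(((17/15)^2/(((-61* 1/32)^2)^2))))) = -415768772608/2599097311974825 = -0.00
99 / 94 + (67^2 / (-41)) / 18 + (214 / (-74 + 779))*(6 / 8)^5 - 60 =-2883985237 / 44398080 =-64.96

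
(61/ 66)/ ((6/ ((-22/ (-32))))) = 61/ 576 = 0.11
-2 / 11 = -0.18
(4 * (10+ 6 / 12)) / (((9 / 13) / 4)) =728 / 3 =242.67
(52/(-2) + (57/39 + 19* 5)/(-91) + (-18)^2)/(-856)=-43910/126581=-0.35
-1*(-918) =918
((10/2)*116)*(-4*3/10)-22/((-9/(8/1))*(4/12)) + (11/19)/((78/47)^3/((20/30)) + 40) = -637.32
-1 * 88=-88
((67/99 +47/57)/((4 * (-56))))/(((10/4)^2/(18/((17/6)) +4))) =-5648/508725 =-0.01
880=880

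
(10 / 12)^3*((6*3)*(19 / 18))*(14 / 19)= 875 / 108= 8.10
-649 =-649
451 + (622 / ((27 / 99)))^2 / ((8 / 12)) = 23407835 / 3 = 7802611.67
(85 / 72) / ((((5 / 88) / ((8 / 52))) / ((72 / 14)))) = 1496 / 91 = 16.44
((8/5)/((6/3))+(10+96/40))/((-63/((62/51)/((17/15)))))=-1364/6069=-0.22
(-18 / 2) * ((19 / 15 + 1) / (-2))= 51 / 5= 10.20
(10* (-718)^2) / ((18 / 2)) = 5155240 / 9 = 572804.44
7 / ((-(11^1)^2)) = -7 / 121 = -0.06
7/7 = 1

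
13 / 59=0.22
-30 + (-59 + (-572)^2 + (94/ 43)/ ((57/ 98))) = 801719057/ 2451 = 327098.76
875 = 875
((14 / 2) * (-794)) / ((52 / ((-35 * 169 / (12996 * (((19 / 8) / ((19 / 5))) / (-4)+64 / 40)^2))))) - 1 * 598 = -2033244278 / 3538161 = -574.66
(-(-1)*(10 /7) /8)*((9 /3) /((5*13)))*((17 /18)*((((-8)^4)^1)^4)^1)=598134325510144 /273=2190968225311.88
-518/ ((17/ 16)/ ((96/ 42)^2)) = -303104/ 119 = -2547.09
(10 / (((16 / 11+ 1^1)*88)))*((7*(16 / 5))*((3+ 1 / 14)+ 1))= 38 / 9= 4.22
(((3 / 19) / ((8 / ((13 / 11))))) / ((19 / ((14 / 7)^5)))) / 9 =52 / 11913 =0.00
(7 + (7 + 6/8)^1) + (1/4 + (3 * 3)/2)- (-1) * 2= 43/2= 21.50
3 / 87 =1 / 29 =0.03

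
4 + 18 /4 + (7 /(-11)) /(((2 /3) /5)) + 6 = 9.73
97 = 97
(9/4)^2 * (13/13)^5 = 81/16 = 5.06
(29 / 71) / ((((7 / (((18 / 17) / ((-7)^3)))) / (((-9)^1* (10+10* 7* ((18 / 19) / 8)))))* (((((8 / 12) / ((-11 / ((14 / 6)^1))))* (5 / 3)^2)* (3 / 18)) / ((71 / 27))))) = -32324589 / 27143305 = -1.19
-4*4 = -16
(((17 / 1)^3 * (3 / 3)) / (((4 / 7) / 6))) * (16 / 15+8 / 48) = 1272467 / 20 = 63623.35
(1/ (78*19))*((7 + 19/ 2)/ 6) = 11/ 5928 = 0.00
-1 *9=-9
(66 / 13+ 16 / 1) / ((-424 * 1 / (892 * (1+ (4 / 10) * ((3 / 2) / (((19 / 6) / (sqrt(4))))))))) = -4002181 / 65455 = -61.14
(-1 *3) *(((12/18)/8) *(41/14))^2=-1681/9408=-0.18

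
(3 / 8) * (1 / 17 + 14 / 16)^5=99115108221 / 372206993408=0.27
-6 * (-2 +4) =-12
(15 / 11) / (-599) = -15 / 6589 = -0.00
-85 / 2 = -42.50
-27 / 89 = -0.30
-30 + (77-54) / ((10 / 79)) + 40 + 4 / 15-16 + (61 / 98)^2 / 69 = 583063039 / 3313380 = 175.97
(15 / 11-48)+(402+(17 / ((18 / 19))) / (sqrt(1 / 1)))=373.31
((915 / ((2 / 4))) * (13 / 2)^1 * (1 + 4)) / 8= 59475 / 8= 7434.38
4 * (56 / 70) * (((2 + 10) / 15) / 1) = 64 / 25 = 2.56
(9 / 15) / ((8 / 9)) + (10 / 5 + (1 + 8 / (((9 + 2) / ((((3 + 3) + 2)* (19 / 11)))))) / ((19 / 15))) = 1048193 / 91960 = 11.40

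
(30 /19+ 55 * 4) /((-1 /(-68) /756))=216427680 /19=11390930.53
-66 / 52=-33 / 26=-1.27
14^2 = 196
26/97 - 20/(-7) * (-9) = -17278/679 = -25.45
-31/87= -0.36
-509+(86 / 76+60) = -17019 / 38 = -447.87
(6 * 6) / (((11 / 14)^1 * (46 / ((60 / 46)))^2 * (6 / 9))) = 170100 / 3078251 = 0.06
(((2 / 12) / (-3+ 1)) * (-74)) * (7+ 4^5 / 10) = 20239 / 30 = 674.63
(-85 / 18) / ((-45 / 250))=26.23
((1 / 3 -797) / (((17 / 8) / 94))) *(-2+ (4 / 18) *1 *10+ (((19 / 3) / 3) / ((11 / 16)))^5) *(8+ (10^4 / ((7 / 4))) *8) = -135884617448537348564480 / 308639498013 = -440269694330.61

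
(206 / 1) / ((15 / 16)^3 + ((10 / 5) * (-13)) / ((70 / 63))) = -4218880 / 462357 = -9.12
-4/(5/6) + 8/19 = -416/95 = -4.38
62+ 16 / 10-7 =283 / 5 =56.60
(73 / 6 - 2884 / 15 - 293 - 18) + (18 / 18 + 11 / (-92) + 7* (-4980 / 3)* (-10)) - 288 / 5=53200003 / 460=115652.18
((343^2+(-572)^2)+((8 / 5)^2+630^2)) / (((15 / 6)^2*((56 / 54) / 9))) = 5113543527 / 4375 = 1168809.95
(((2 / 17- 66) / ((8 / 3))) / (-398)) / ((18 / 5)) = 175 / 10149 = 0.02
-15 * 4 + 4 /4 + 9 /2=-109 /2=-54.50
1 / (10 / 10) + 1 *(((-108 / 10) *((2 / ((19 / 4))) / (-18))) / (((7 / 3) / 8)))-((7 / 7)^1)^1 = 576 / 665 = 0.87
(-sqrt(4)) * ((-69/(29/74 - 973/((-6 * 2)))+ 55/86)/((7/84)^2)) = 92890224/1555525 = 59.72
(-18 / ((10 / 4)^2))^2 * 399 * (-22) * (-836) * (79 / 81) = 37102990848 / 625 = 59364785.36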